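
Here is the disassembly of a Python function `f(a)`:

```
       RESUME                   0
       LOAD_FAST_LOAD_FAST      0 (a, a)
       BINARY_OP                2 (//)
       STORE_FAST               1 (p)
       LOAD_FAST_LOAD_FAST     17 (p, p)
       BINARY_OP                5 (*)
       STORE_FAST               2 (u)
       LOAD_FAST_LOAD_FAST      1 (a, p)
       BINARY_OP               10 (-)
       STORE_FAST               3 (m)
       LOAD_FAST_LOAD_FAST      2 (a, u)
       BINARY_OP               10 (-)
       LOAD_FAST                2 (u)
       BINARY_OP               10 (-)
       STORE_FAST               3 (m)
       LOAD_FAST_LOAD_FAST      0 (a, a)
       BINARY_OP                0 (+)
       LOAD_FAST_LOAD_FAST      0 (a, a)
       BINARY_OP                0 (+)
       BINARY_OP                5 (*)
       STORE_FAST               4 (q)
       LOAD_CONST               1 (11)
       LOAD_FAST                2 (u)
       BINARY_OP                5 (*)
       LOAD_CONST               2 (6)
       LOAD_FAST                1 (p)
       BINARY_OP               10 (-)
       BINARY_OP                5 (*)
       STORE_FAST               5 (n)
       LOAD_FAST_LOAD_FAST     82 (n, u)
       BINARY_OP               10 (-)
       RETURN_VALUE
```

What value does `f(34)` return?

54

LOAD_FAST_LOAD_FAST a,a → push 34,34. Stack: [34, 34]
BINARY_OP // → 34 // 34 = 1. Stack: [1]
STORE_FAST p → p=1. Stack: []
LOAD_FAST_LOAD_FAST p,p → push 1,1. Stack: [1, 1]
BINARY_OP * → 1 * 1 = 1. Stack: [1]
STORE_FAST u → u=1. Stack: []
LOAD_FAST_LOAD_FAST a,p → push 34,1. Stack: [34, 1]
BINARY_OP - → 34 - 1 = 33. Stack: [33]
STORE_FAST m → m=33. Stack: []
LOAD_FAST_LOAD_FAST a,u → push 34,1. Stack: [34, 1]
BINARY_OP - → 34 - 1 = 33. Stack: [33]
LOAD_FAST u → push 1. Stack: [33, 1]
BINARY_OP - → 33 - 1 = 32. Stack: [32]
STORE_FAST m → m=32. Stack: []
LOAD_FAST_LOAD_FAST a,a → push 34,34. Stack: [34, 34]
BINARY_OP + → 34 + 34 = 68. Stack: [68]
LOAD_FAST_LOAD_FAST a,a → push 34,34. Stack: [68, 34, 34]
BINARY_OP + → 34 + 34 = 68. Stack: [68, 68]
BINARY_OP * → 68 * 68 = 4624. Stack: [4624]
STORE_FAST q → q=4624. Stack: []
LOAD_CONST → push 11. Stack: [11]
LOAD_FAST u → push 1. Stack: [11, 1]
BINARY_OP * → 11 * 1 = 11. Stack: [11]
LOAD_CONST → push 6. Stack: [11, 6]
LOAD_FAST p → push 1. Stack: [11, 6, 1]
BINARY_OP - → 6 - 1 = 5. Stack: [11, 5]
BINARY_OP * → 11 * 5 = 55. Stack: [55]
STORE_FAST n → n=55. Stack: []
LOAD_FAST_LOAD_FAST n,u → push 55,1. Stack: [55, 1]
BINARY_OP - → 55 - 1 = 54. Stack: [54]
RETURN_VALUE → return 54.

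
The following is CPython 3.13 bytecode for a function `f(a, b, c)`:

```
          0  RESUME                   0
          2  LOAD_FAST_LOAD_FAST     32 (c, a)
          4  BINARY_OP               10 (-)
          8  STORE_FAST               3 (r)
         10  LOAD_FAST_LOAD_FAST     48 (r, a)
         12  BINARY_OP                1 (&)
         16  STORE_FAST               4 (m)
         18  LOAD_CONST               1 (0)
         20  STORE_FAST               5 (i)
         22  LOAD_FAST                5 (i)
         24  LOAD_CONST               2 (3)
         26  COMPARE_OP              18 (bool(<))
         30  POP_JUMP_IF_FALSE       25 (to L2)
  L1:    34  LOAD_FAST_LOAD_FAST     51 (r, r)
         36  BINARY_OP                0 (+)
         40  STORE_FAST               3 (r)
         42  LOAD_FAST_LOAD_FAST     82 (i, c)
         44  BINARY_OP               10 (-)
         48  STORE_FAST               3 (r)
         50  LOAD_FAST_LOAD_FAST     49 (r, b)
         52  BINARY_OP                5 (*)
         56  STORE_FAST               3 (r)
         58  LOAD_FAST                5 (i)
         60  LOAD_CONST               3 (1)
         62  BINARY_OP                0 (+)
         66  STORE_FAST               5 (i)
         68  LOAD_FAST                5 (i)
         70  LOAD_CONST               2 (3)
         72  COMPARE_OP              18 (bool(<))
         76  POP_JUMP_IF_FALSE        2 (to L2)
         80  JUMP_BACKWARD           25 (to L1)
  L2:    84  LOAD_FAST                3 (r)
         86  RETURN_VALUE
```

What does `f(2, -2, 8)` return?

LOAD_FAST_LOAD_FAST c,a → push 8,2
BINARY_OP - → 8 - 2 = 6
STORE_FAST r → r=6
LOAD_FAST_LOAD_FAST r,a → push 6,2
BINARY_OP & → 6 & 2 = 2
STORE_FAST m → m=2
LOAD_CONST → push 0
STORE_FAST i → i=0
LOAD_FAST i → push 0
LOAD_CONST → push 3
COMPARE_OP bool(<) → 0 vs 3 = True
POP_JUMP_IF_FALSE → pop True; no jump
LOAD_FAST_LOAD_FAST r,r → push 6,6
BINARY_OP + → 6 + 6 = 12
STORE_FAST r → r=12
LOAD_FAST_LOAD_FAST i,c → push 0,8
BINARY_OP - → 0 - 8 = -8
STORE_FAST r → r=-8
LOAD_FAST_LOAD_FAST r,b → push -8,-2
BINARY_OP * → -8 * -2 = 16
STORE_FAST r → r=16
LOAD_FAST i → push 0
LOAD_CONST → push 1
BINARY_OP + → 0 + 1 = 1
STORE_FAST i → i=1
LOAD_FAST i → push 1
LOAD_CONST → push 3
COMPARE_OP bool(<) → 1 vs 3 = True
POP_JUMP_IF_FALSE → pop True; no jump
LOAD_FAST_LOAD_FAST r,r → push 16,16
BINARY_OP + → 16 + 16 = 32
STORE_FAST r → r=32
LOAD_FAST_LOAD_FAST i,c → push 1,8
BINARY_OP - → 1 - 8 = -7
STORE_FAST r → r=-7
LOAD_FAST_LOAD_FAST r,b → push -7,-2
BINARY_OP * → -7 * -2 = 14
STORE_FAST r → r=14
LOAD_FAST i → push 1
LOAD_CONST → push 1
BINARY_OP + → 1 + 1 = 2
STORE_FAST i → i=2
LOAD_FAST i → push 2
LOAD_CONST → push 3
COMPARE_OP bool(<) → 2 vs 3 = True
POP_JUMP_IF_FALSE → pop True; no jump
LOAD_FAST_LOAD_FAST r,r → push 14,14
BINARY_OP + → 14 + 14 = 28
STORE_FAST r → r=28
LOAD_FAST_LOAD_FAST i,c → push 2,8
BINARY_OP - → 2 - 8 = -6
STORE_FAST r → r=-6
LOAD_FAST_LOAD_FAST r,b → push -6,-2
BINARY_OP * → -6 * -2 = 12
STORE_FAST r → r=12
LOAD_FAST i → push 2
LOAD_CONST → push 1
BINARY_OP + → 2 + 1 = 3
STORE_FAST i → i=3
LOAD_FAST i → push 3
LOAD_CONST → push 3
COMPARE_OP bool(<) → 3 vs 3 = False
POP_JUMP_IF_FALSE → pop False; jump
LOAD_FAST r → push 12
RETURN_VALUE → return 12.

12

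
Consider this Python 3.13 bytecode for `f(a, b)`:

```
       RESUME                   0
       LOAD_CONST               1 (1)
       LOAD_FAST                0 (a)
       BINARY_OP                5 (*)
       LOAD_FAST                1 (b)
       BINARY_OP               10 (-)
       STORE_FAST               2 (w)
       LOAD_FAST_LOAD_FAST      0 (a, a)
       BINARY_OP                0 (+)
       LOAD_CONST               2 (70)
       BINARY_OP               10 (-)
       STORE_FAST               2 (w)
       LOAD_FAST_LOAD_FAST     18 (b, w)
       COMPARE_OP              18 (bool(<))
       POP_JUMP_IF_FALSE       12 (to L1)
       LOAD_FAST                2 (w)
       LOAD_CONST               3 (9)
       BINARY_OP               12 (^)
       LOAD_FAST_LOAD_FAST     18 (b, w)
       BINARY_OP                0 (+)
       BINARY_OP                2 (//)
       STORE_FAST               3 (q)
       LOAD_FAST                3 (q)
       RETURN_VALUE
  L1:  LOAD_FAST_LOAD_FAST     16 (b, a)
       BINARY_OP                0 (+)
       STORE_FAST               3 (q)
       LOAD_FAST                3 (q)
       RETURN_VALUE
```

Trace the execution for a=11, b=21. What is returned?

LOAD_CONST → push 1. Stack: [1]
LOAD_FAST a → push 11. Stack: [1, 11]
BINARY_OP * → 1 * 11 = 11. Stack: [11]
LOAD_FAST b → push 21. Stack: [11, 21]
BINARY_OP - → 11 - 21 = -10. Stack: [-10]
STORE_FAST w → w=-10. Stack: []
LOAD_FAST_LOAD_FAST a,a → push 11,11. Stack: [11, 11]
BINARY_OP + → 11 + 11 = 22. Stack: [22]
LOAD_CONST → push 70. Stack: [22, 70]
BINARY_OP - → 22 - 70 = -48. Stack: [-48]
STORE_FAST w → w=-48. Stack: []
LOAD_FAST_LOAD_FAST b,w → push 21,-48. Stack: [21, -48]
COMPARE_OP bool(<) → 21 vs -48 = False. Stack: [False]
POP_JUMP_IF_FALSE → pop False; jump. Stack: []
LOAD_FAST_LOAD_FAST b,a → push 21,11. Stack: [21, 11]
BINARY_OP + → 21 + 11 = 32. Stack: [32]
STORE_FAST q → q=32. Stack: []
LOAD_FAST q → push 32. Stack: [32]
RETURN_VALUE → return 32.

32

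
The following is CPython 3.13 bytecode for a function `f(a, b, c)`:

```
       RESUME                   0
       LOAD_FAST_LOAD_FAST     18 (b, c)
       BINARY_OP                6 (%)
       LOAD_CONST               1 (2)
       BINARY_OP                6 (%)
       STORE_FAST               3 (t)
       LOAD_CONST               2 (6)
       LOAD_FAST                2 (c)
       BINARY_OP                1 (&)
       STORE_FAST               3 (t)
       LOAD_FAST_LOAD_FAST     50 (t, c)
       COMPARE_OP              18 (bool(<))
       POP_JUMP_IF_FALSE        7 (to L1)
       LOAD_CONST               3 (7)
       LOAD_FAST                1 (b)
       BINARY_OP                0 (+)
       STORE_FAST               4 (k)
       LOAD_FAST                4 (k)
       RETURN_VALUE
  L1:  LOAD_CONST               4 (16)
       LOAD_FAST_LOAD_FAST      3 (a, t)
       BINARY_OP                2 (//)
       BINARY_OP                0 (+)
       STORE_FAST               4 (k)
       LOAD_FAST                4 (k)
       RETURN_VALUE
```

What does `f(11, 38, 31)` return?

LOAD_FAST_LOAD_FAST b,c → push 38,31. Stack: [38, 31]
BINARY_OP % → 38 % 31 = 7. Stack: [7]
LOAD_CONST → push 2. Stack: [7, 2]
BINARY_OP % → 7 % 2 = 1. Stack: [1]
STORE_FAST t → t=1. Stack: []
LOAD_CONST → push 6. Stack: [6]
LOAD_FAST c → push 31. Stack: [6, 31]
BINARY_OP & → 6 & 31 = 6. Stack: [6]
STORE_FAST t → t=6. Stack: []
LOAD_FAST_LOAD_FAST t,c → push 6,31. Stack: [6, 31]
COMPARE_OP bool(<) → 6 vs 31 = True. Stack: [True]
POP_JUMP_IF_FALSE → pop True; no jump. Stack: []
LOAD_CONST → push 7. Stack: [7]
LOAD_FAST b → push 38. Stack: [7, 38]
BINARY_OP + → 7 + 38 = 45. Stack: [45]
STORE_FAST k → k=45. Stack: []
LOAD_FAST k → push 45. Stack: [45]
RETURN_VALUE → return 45.

45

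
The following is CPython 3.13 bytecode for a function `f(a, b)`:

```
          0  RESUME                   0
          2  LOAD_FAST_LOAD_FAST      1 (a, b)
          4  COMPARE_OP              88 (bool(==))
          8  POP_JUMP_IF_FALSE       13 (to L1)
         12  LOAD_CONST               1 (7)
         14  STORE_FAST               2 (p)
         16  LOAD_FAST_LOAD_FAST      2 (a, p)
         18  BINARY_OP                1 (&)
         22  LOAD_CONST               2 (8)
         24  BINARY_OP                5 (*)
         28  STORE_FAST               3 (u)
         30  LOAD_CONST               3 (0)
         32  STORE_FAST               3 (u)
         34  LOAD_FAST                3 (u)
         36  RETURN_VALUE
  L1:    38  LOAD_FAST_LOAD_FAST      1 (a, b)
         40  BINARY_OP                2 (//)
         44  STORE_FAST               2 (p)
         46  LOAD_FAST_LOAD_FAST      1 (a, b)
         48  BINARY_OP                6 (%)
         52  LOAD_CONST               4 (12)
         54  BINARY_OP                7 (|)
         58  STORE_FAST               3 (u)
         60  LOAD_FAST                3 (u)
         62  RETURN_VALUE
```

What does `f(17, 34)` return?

29

LOAD_FAST_LOAD_FAST a,b → push 17,34. Stack: [17, 34]
COMPARE_OP bool(==) → 17 vs 34 = False. Stack: [False]
POP_JUMP_IF_FALSE → pop False; jump. Stack: []
LOAD_FAST_LOAD_FAST a,b → push 17,34. Stack: [17, 34]
BINARY_OP // → 17 // 34 = 0. Stack: [0]
STORE_FAST p → p=0. Stack: []
LOAD_FAST_LOAD_FAST a,b → push 17,34. Stack: [17, 34]
BINARY_OP % → 17 % 34 = 17. Stack: [17]
LOAD_CONST → push 12. Stack: [17, 12]
BINARY_OP | → 17 | 12 = 29. Stack: [29]
STORE_FAST u → u=29. Stack: []
LOAD_FAST u → push 29. Stack: [29]
RETURN_VALUE → return 29.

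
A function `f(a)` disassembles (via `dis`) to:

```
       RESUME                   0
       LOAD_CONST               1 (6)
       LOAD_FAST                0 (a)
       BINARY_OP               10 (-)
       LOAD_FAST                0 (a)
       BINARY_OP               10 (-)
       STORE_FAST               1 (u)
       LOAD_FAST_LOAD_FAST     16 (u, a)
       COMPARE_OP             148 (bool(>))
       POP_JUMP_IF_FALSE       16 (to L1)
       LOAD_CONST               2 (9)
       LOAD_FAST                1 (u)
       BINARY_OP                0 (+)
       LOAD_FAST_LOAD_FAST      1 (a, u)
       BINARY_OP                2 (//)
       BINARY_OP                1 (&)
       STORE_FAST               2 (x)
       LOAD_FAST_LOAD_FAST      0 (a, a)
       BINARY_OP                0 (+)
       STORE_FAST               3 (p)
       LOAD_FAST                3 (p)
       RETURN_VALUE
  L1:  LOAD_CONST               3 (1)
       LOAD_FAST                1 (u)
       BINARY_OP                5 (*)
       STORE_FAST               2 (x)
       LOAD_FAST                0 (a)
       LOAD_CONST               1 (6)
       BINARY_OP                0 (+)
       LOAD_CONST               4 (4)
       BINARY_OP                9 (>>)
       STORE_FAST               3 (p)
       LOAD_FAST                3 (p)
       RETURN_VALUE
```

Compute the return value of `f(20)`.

LOAD_CONST → push 6. Stack: [6]
LOAD_FAST a → push 20. Stack: [6, 20]
BINARY_OP - → 6 - 20 = -14. Stack: [-14]
LOAD_FAST a → push 20. Stack: [-14, 20]
BINARY_OP - → -14 - 20 = -34. Stack: [-34]
STORE_FAST u → u=-34. Stack: []
LOAD_FAST_LOAD_FAST u,a → push -34,20. Stack: [-34, 20]
COMPARE_OP bool(>) → -34 vs 20 = False. Stack: [False]
POP_JUMP_IF_FALSE → pop False; jump. Stack: []
LOAD_CONST → push 1. Stack: [1]
LOAD_FAST u → push -34. Stack: [1, -34]
BINARY_OP * → 1 * -34 = -34. Stack: [-34]
STORE_FAST x → x=-34. Stack: []
LOAD_FAST a → push 20. Stack: [20]
LOAD_CONST → push 6. Stack: [20, 6]
BINARY_OP + → 20 + 6 = 26. Stack: [26]
LOAD_CONST → push 4. Stack: [26, 4]
BINARY_OP >> → 26 >> 4 = 1. Stack: [1]
STORE_FAST p → p=1. Stack: []
LOAD_FAST p → push 1. Stack: [1]
RETURN_VALUE → return 1.

1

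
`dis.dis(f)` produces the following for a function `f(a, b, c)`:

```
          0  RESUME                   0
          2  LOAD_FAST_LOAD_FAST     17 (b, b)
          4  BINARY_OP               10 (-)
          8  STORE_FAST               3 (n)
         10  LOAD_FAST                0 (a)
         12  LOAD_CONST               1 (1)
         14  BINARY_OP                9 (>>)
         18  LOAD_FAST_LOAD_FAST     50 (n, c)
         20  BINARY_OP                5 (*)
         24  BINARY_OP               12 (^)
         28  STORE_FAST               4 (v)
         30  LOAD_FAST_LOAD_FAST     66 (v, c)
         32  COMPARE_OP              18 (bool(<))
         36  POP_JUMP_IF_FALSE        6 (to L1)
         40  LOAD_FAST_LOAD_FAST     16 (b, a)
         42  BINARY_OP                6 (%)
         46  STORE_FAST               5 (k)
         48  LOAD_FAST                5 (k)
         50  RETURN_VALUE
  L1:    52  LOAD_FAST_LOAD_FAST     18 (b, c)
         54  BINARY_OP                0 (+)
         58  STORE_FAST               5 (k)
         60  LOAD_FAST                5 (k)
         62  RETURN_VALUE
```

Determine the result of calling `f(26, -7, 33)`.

LOAD_FAST_LOAD_FAST b,b → push -7,-7. Stack: [-7, -7]
BINARY_OP - → -7 - -7 = 0. Stack: [0]
STORE_FAST n → n=0. Stack: []
LOAD_FAST a → push 26. Stack: [26]
LOAD_CONST → push 1. Stack: [26, 1]
BINARY_OP >> → 26 >> 1 = 13. Stack: [13]
LOAD_FAST_LOAD_FAST n,c → push 0,33. Stack: [13, 0, 33]
BINARY_OP * → 0 * 33 = 0. Stack: [13, 0]
BINARY_OP ^ → 13 ^ 0 = 13. Stack: [13]
STORE_FAST v → v=13. Stack: []
LOAD_FAST_LOAD_FAST v,c → push 13,33. Stack: [13, 33]
COMPARE_OP bool(<) → 13 vs 33 = True. Stack: [True]
POP_JUMP_IF_FALSE → pop True; no jump. Stack: []
LOAD_FAST_LOAD_FAST b,a → push -7,26. Stack: [-7, 26]
BINARY_OP % → -7 % 26 = 19. Stack: [19]
STORE_FAST k → k=19. Stack: []
LOAD_FAST k → push 19. Stack: [19]
RETURN_VALUE → return 19.

19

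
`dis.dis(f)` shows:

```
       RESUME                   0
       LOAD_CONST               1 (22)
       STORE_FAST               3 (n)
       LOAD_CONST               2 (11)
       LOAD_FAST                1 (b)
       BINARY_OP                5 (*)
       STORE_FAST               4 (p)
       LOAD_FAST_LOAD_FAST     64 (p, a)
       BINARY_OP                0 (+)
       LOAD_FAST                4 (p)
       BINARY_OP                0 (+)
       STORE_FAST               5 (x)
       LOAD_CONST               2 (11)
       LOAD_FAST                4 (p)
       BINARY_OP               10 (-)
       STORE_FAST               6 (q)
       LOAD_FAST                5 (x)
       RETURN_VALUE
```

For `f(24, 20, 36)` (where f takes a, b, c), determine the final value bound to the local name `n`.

22

LOAD_CONST → push 22. Stack: [22]
STORE_FAST n → n=22. Stack: []
LOAD_CONST → push 11. Stack: [11]
LOAD_FAST b → push 20. Stack: [11, 20]
BINARY_OP * → 11 * 20 = 220. Stack: [220]
STORE_FAST p → p=220. Stack: []
LOAD_FAST_LOAD_FAST p,a → push 220,24. Stack: [220, 24]
BINARY_OP + → 220 + 24 = 244. Stack: [244]
LOAD_FAST p → push 220. Stack: [244, 220]
BINARY_OP + → 244 + 220 = 464. Stack: [464]
STORE_FAST x → x=464. Stack: []
LOAD_CONST → push 11. Stack: [11]
LOAD_FAST p → push 220. Stack: [11, 220]
BINARY_OP - → 11 - 220 = -209. Stack: [-209]
STORE_FAST q → q=-209. Stack: []
LOAD_FAST x → push 464. Stack: [464]
RETURN_VALUE → return 464.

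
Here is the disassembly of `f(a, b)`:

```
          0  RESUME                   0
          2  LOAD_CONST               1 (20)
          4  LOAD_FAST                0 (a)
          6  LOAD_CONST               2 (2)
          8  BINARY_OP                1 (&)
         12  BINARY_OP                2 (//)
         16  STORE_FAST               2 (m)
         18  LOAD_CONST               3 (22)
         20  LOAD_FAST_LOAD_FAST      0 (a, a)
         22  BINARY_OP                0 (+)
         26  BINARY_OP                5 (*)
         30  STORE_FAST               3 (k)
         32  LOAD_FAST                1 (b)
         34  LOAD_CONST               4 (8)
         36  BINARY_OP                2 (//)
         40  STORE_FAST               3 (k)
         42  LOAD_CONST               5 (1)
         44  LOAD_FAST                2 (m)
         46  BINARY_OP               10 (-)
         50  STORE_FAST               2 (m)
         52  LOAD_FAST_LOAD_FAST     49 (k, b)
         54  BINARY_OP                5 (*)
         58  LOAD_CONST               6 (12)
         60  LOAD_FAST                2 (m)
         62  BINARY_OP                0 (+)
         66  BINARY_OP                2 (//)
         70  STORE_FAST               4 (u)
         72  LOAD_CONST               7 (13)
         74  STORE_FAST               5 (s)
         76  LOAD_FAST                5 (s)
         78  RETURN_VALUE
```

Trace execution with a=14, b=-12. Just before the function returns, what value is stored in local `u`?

LOAD_CONST → push 20. Stack: [20]
LOAD_FAST a → push 14. Stack: [20, 14]
LOAD_CONST → push 2. Stack: [20, 14, 2]
BINARY_OP & → 14 & 2 = 2. Stack: [20, 2]
BINARY_OP // → 20 // 2 = 10. Stack: [10]
STORE_FAST m → m=10. Stack: []
LOAD_CONST → push 22. Stack: [22]
LOAD_FAST_LOAD_FAST a,a → push 14,14. Stack: [22, 14, 14]
BINARY_OP + → 14 + 14 = 28. Stack: [22, 28]
BINARY_OP * → 22 * 28 = 616. Stack: [616]
STORE_FAST k → k=616. Stack: []
LOAD_FAST b → push -12. Stack: [-12]
LOAD_CONST → push 8. Stack: [-12, 8]
BINARY_OP // → -12 // 8 = -2. Stack: [-2]
STORE_FAST k → k=-2. Stack: []
LOAD_CONST → push 1. Stack: [1]
LOAD_FAST m → push 10. Stack: [1, 10]
BINARY_OP - → 1 - 10 = -9. Stack: [-9]
STORE_FAST m → m=-9. Stack: []
LOAD_FAST_LOAD_FAST k,b → push -2,-12. Stack: [-2, -12]
BINARY_OP * → -2 * -12 = 24. Stack: [24]
LOAD_CONST → push 12. Stack: [24, 12]
LOAD_FAST m → push -9. Stack: [24, 12, -9]
BINARY_OP + → 12 + -9 = 3. Stack: [24, 3]
BINARY_OP // → 24 // 3 = 8. Stack: [8]
STORE_FAST u → u=8. Stack: []
LOAD_CONST → push 13. Stack: [13]
STORE_FAST s → s=13. Stack: []
LOAD_FAST s → push 13. Stack: [13]
RETURN_VALUE → return 13.

8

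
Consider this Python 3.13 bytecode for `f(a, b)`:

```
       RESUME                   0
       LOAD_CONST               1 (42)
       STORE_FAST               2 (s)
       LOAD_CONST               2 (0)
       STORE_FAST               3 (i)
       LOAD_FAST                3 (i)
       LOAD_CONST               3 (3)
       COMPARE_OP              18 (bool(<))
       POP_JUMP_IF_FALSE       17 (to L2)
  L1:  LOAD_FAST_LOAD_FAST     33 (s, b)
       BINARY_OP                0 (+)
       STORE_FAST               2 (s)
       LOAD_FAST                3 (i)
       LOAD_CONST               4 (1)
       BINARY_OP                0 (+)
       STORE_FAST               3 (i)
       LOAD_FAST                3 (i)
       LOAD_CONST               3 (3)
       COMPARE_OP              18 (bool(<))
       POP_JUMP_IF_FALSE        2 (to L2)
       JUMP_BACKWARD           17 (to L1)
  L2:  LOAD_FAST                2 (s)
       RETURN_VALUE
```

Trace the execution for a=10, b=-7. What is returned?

LOAD_CONST → push 42. Stack: [42]
STORE_FAST s → s=42. Stack: []
LOAD_CONST → push 0. Stack: [0]
STORE_FAST i → i=0. Stack: []
LOAD_FAST i → push 0. Stack: [0]
LOAD_CONST → push 3. Stack: [0, 3]
COMPARE_OP bool(<) → 0 vs 3 = True. Stack: [True]
POP_JUMP_IF_FALSE → pop True; no jump. Stack: []
LOAD_FAST_LOAD_FAST s,b → push 42,-7. Stack: [42, -7]
BINARY_OP + → 42 + -7 = 35. Stack: [35]
STORE_FAST s → s=35. Stack: []
LOAD_FAST i → push 0. Stack: [0]
LOAD_CONST → push 1. Stack: [0, 1]
BINARY_OP + → 0 + 1 = 1. Stack: [1]
STORE_FAST i → i=1. Stack: []
LOAD_FAST i → push 1. Stack: [1]
LOAD_CONST → push 3. Stack: [1, 3]
COMPARE_OP bool(<) → 1 vs 3 = True. Stack: [True]
POP_JUMP_IF_FALSE → pop True; no jump. Stack: []
LOAD_FAST_LOAD_FAST s,b → push 35,-7. Stack: [35, -7]
BINARY_OP + → 35 + -7 = 28. Stack: [28]
STORE_FAST s → s=28. Stack: []
LOAD_FAST i → push 1. Stack: [1]
LOAD_CONST → push 1. Stack: [1, 1]
BINARY_OP + → 1 + 1 = 2. Stack: [2]
STORE_FAST i → i=2. Stack: []
LOAD_FAST i → push 2. Stack: [2]
LOAD_CONST → push 3. Stack: [2, 3]
COMPARE_OP bool(<) → 2 vs 3 = True. Stack: [True]
POP_JUMP_IF_FALSE → pop True; no jump. Stack: []
LOAD_FAST_LOAD_FAST s,b → push 28,-7. Stack: [28, -7]
BINARY_OP + → 28 + -7 = 21. Stack: [21]
STORE_FAST s → s=21. Stack: []
LOAD_FAST i → push 2. Stack: [2]
LOAD_CONST → push 1. Stack: [2, 1]
BINARY_OP + → 2 + 1 = 3. Stack: [3]
STORE_FAST i → i=3. Stack: []
LOAD_FAST i → push 3. Stack: [3]
LOAD_CONST → push 3. Stack: [3, 3]
COMPARE_OP bool(<) → 3 vs 3 = False. Stack: [False]
POP_JUMP_IF_FALSE → pop False; jump. Stack: []
LOAD_FAST s → push 21. Stack: [21]
RETURN_VALUE → return 21.

21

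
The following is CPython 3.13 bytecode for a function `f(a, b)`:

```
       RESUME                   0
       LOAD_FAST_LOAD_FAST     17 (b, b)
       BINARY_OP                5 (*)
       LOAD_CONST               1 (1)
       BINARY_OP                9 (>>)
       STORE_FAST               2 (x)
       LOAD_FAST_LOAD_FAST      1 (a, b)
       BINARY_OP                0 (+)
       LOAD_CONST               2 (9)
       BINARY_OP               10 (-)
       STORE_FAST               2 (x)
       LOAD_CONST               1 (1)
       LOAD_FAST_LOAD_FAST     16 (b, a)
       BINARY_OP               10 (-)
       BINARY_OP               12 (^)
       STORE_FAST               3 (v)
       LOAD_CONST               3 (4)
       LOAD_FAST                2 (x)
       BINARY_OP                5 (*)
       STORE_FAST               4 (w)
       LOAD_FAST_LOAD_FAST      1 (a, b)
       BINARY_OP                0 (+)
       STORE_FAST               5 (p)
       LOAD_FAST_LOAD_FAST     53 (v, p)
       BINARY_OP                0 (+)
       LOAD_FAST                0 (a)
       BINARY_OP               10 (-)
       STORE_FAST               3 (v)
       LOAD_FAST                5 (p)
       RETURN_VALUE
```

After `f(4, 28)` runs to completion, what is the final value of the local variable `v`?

LOAD_FAST_LOAD_FAST b,b → push 28,28. Stack: [28, 28]
BINARY_OP * → 28 * 28 = 784. Stack: [784]
LOAD_CONST → push 1. Stack: [784, 1]
BINARY_OP >> → 784 >> 1 = 392. Stack: [392]
STORE_FAST x → x=392. Stack: []
LOAD_FAST_LOAD_FAST a,b → push 4,28. Stack: [4, 28]
BINARY_OP + → 4 + 28 = 32. Stack: [32]
LOAD_CONST → push 9. Stack: [32, 9]
BINARY_OP - → 32 - 9 = 23. Stack: [23]
STORE_FAST x → x=23. Stack: []
LOAD_CONST → push 1. Stack: [1]
LOAD_FAST_LOAD_FAST b,a → push 28,4. Stack: [1, 28, 4]
BINARY_OP - → 28 - 4 = 24. Stack: [1, 24]
BINARY_OP ^ → 1 ^ 24 = 25. Stack: [25]
STORE_FAST v → v=25. Stack: []
LOAD_CONST → push 4. Stack: [4]
LOAD_FAST x → push 23. Stack: [4, 23]
BINARY_OP * → 4 * 23 = 92. Stack: [92]
STORE_FAST w → w=92. Stack: []
LOAD_FAST_LOAD_FAST a,b → push 4,28. Stack: [4, 28]
BINARY_OP + → 4 + 28 = 32. Stack: [32]
STORE_FAST p → p=32. Stack: []
LOAD_FAST_LOAD_FAST v,p → push 25,32. Stack: [25, 32]
BINARY_OP + → 25 + 32 = 57. Stack: [57]
LOAD_FAST a → push 4. Stack: [57, 4]
BINARY_OP - → 57 - 4 = 53. Stack: [53]
STORE_FAST v → v=53. Stack: []
LOAD_FAST p → push 32. Stack: [32]
RETURN_VALUE → return 32.

53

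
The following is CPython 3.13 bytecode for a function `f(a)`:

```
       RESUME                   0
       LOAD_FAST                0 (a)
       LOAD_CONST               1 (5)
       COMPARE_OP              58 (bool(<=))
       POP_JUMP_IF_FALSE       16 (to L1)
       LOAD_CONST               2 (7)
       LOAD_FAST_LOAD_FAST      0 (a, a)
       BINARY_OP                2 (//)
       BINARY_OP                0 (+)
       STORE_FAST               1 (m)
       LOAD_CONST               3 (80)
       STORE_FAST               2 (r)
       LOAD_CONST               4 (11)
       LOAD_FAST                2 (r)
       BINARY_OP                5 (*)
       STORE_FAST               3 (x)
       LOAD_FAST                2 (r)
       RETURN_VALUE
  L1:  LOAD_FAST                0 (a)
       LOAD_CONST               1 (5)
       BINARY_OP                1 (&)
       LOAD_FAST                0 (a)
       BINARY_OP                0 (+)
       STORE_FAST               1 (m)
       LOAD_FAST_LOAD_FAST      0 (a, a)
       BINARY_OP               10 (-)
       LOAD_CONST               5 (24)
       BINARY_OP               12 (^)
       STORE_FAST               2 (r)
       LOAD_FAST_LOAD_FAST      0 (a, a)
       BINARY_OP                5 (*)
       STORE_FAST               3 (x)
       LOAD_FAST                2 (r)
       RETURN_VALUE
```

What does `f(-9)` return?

80

LOAD_FAST a → push -9. Stack: [-9]
LOAD_CONST → push 5. Stack: [-9, 5]
COMPARE_OP bool(<=) → -9 vs 5 = True. Stack: [True]
POP_JUMP_IF_FALSE → pop True; no jump. Stack: []
LOAD_CONST → push 7. Stack: [7]
LOAD_FAST_LOAD_FAST a,a → push -9,-9. Stack: [7, -9, -9]
BINARY_OP // → -9 // -9 = 1. Stack: [7, 1]
BINARY_OP + → 7 + 1 = 8. Stack: [8]
STORE_FAST m → m=8. Stack: []
LOAD_CONST → push 80. Stack: [80]
STORE_FAST r → r=80. Stack: []
LOAD_CONST → push 11. Stack: [11]
LOAD_FAST r → push 80. Stack: [11, 80]
BINARY_OP * → 11 * 80 = 880. Stack: [880]
STORE_FAST x → x=880. Stack: []
LOAD_FAST r → push 80. Stack: [80]
RETURN_VALUE → return 80.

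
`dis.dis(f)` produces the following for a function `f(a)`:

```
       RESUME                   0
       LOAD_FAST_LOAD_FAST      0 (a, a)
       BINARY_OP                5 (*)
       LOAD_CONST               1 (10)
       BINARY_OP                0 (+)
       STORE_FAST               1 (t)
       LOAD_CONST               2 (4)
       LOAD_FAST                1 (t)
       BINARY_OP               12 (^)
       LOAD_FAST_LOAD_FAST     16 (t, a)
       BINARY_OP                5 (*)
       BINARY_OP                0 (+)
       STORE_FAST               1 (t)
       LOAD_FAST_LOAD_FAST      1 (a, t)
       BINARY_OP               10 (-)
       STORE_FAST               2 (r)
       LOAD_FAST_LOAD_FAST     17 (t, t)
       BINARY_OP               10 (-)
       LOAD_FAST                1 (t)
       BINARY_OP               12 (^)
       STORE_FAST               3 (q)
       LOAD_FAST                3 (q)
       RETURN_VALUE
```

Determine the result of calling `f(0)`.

LOAD_FAST_LOAD_FAST a,a → push 0,0. Stack: [0, 0]
BINARY_OP * → 0 * 0 = 0. Stack: [0]
LOAD_CONST → push 10. Stack: [0, 10]
BINARY_OP + → 0 + 10 = 10. Stack: [10]
STORE_FAST t → t=10. Stack: []
LOAD_CONST → push 4. Stack: [4]
LOAD_FAST t → push 10. Stack: [4, 10]
BINARY_OP ^ → 4 ^ 10 = 14. Stack: [14]
LOAD_FAST_LOAD_FAST t,a → push 10,0. Stack: [14, 10, 0]
BINARY_OP * → 10 * 0 = 0. Stack: [14, 0]
BINARY_OP + → 14 + 0 = 14. Stack: [14]
STORE_FAST t → t=14. Stack: []
LOAD_FAST_LOAD_FAST a,t → push 0,14. Stack: [0, 14]
BINARY_OP - → 0 - 14 = -14. Stack: [-14]
STORE_FAST r → r=-14. Stack: []
LOAD_FAST_LOAD_FAST t,t → push 14,14. Stack: [14, 14]
BINARY_OP - → 14 - 14 = 0. Stack: [0]
LOAD_FAST t → push 14. Stack: [0, 14]
BINARY_OP ^ → 0 ^ 14 = 14. Stack: [14]
STORE_FAST q → q=14. Stack: []
LOAD_FAST q → push 14. Stack: [14]
RETURN_VALUE → return 14.

14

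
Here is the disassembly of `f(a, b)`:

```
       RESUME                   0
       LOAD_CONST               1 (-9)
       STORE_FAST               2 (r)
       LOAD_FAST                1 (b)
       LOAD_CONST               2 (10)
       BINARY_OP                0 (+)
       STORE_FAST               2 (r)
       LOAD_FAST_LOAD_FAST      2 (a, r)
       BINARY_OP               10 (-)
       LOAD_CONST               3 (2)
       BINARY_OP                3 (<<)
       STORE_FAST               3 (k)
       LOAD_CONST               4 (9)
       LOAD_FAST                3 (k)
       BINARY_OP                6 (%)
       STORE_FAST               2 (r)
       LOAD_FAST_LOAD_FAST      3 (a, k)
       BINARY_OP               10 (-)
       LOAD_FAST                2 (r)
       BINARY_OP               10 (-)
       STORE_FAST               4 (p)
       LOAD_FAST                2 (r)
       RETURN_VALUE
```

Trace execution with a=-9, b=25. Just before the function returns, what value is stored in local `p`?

334

LOAD_CONST → push -9. Stack: [-9]
STORE_FAST r → r=-9. Stack: []
LOAD_FAST b → push 25. Stack: [25]
LOAD_CONST → push 10. Stack: [25, 10]
BINARY_OP + → 25 + 10 = 35. Stack: [35]
STORE_FAST r → r=35. Stack: []
LOAD_FAST_LOAD_FAST a,r → push -9,35. Stack: [-9, 35]
BINARY_OP - → -9 - 35 = -44. Stack: [-44]
LOAD_CONST → push 2. Stack: [-44, 2]
BINARY_OP << → -44 << 2 = -176. Stack: [-176]
STORE_FAST k → k=-176. Stack: []
LOAD_CONST → push 9. Stack: [9]
LOAD_FAST k → push -176. Stack: [9, -176]
BINARY_OP % → 9 % -176 = -167. Stack: [-167]
STORE_FAST r → r=-167. Stack: []
LOAD_FAST_LOAD_FAST a,k → push -9,-176. Stack: [-9, -176]
BINARY_OP - → -9 - -176 = 167. Stack: [167]
LOAD_FAST r → push -167. Stack: [167, -167]
BINARY_OP - → 167 - -167 = 334. Stack: [334]
STORE_FAST p → p=334. Stack: []
LOAD_FAST r → push -167. Stack: [-167]
RETURN_VALUE → return -167.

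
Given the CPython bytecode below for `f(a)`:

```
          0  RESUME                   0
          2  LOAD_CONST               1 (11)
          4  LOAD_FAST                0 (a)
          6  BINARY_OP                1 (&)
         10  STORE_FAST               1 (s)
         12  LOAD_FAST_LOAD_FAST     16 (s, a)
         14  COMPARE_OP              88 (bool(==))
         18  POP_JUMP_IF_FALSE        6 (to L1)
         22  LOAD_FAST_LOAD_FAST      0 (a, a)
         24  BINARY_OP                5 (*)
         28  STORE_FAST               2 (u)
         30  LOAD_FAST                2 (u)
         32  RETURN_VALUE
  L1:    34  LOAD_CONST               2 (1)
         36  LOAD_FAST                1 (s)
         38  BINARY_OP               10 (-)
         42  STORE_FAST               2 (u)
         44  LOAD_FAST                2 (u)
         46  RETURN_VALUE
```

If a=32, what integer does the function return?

1

LOAD_CONST → push 11. Stack: [11]
LOAD_FAST a → push 32. Stack: [11, 32]
BINARY_OP & → 11 & 32 = 0. Stack: [0]
STORE_FAST s → s=0. Stack: []
LOAD_FAST_LOAD_FAST s,a → push 0,32. Stack: [0, 32]
COMPARE_OP bool(==) → 0 vs 32 = False. Stack: [False]
POP_JUMP_IF_FALSE → pop False; jump. Stack: []
LOAD_CONST → push 1. Stack: [1]
LOAD_FAST s → push 0. Stack: [1, 0]
BINARY_OP - → 1 - 0 = 1. Stack: [1]
STORE_FAST u → u=1. Stack: []
LOAD_FAST u → push 1. Stack: [1]
RETURN_VALUE → return 1.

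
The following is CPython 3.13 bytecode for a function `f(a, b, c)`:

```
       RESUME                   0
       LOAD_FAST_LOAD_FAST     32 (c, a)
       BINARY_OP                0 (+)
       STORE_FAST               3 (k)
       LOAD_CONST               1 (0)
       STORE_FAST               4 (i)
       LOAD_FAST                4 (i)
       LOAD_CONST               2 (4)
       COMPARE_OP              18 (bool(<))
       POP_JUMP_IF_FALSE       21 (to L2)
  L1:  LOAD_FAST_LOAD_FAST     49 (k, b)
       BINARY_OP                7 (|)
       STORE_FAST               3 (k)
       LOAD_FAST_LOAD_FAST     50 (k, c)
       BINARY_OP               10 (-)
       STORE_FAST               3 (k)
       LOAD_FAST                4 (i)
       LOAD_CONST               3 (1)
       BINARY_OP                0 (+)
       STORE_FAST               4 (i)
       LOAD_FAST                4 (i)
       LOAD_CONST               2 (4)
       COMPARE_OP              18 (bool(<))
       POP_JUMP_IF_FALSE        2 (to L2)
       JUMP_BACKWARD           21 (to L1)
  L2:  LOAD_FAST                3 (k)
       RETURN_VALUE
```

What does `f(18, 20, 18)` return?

36

LOAD_FAST_LOAD_FAST c,a → push 18,18
BINARY_OP + → 18 + 18 = 36
STORE_FAST k → k=36
LOAD_CONST → push 0
STORE_FAST i → i=0
LOAD_FAST i → push 0
LOAD_CONST → push 4
COMPARE_OP bool(<) → 0 vs 4 = True
POP_JUMP_IF_FALSE → pop True; no jump
LOAD_FAST_LOAD_FAST k,b → push 36,20
BINARY_OP | → 36 | 20 = 52
STORE_FAST k → k=52
LOAD_FAST_LOAD_FAST k,c → push 52,18
BINARY_OP - → 52 - 18 = 34
STORE_FAST k → k=34
LOAD_FAST i → push 0
LOAD_CONST → push 1
BINARY_OP + → 0 + 1 = 1
STORE_FAST i → i=1
LOAD_FAST i → push 1
LOAD_CONST → push 4
COMPARE_OP bool(<) → 1 vs 4 = True
POP_JUMP_IF_FALSE → pop True; no jump
LOAD_FAST_LOAD_FAST k,b → push 34,20
BINARY_OP | → 34 | 20 = 54
STORE_FAST k → k=54
LOAD_FAST_LOAD_FAST k,c → push 54,18
BINARY_OP - → 54 - 18 = 36
STORE_FAST k → k=36
LOAD_FAST i → push 1
LOAD_CONST → push 1
BINARY_OP + → 1 + 1 = 2
STORE_FAST i → i=2
LOAD_FAST i → push 2
LOAD_CONST → push 4
COMPARE_OP bool(<) → 2 vs 4 = True
POP_JUMP_IF_FALSE → pop True; no jump
LOAD_FAST_LOAD_FAST k,b → push 36,20
BINARY_OP | → 36 | 20 = 52
STORE_FAST k → k=52
LOAD_FAST_LOAD_FAST k,c → push 52,18
BINARY_OP - → 52 - 18 = 34
STORE_FAST k → k=34
LOAD_FAST i → push 2
LOAD_CONST → push 1
BINARY_OP + → 2 + 1 = 3
STORE_FAST i → i=3
LOAD_FAST i → push 3
LOAD_CONST → push 4
COMPARE_OP bool(<) → 3 vs 4 = True
POP_JUMP_IF_FALSE → pop True; no jump
LOAD_FAST_LOAD_FAST k,b → push 34,20
BINARY_OP | → 34 | 20 = 54
STORE_FAST k → k=54
LOAD_FAST_LOAD_FAST k,c → push 54,18
BINARY_OP - → 54 - 18 = 36
STORE_FAST k → k=36
LOAD_FAST i → push 3
LOAD_CONST → push 1
BINARY_OP + → 3 + 1 = 4
STORE_FAST i → i=4
LOAD_FAST i → push 4
LOAD_CONST → push 4
COMPARE_OP bool(<) → 4 vs 4 = False
POP_JUMP_IF_FALSE → pop False; jump
LOAD_FAST k → push 36
RETURN_VALUE → return 36.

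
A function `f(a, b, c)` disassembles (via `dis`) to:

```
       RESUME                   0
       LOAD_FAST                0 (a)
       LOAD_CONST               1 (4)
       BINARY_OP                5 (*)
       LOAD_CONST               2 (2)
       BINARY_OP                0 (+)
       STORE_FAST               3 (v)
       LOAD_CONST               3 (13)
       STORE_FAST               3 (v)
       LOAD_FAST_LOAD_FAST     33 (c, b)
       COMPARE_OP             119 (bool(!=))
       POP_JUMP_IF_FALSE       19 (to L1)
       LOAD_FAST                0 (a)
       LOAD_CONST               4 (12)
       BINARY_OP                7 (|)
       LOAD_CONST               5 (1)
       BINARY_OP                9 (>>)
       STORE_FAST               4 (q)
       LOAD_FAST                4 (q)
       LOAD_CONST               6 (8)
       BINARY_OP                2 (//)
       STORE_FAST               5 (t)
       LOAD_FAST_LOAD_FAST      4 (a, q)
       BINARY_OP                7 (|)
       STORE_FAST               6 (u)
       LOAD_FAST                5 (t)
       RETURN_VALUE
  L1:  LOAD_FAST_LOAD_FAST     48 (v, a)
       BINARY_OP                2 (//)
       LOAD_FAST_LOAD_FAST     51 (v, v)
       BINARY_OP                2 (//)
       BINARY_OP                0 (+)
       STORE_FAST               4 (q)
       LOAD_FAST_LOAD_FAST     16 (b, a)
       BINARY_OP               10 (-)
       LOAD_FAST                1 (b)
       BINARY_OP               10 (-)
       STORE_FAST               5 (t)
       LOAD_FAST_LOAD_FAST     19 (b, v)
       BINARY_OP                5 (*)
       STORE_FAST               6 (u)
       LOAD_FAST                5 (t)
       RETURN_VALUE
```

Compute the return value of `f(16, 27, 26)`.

1

LOAD_FAST a → push 16. Stack: [16]
LOAD_CONST → push 4. Stack: [16, 4]
BINARY_OP * → 16 * 4 = 64. Stack: [64]
LOAD_CONST → push 2. Stack: [64, 2]
BINARY_OP + → 64 + 2 = 66. Stack: [66]
STORE_FAST v → v=66. Stack: []
LOAD_CONST → push 13. Stack: [13]
STORE_FAST v → v=13. Stack: []
LOAD_FAST_LOAD_FAST c,b → push 26,27. Stack: [26, 27]
COMPARE_OP bool(!=) → 26 vs 27 = True. Stack: [True]
POP_JUMP_IF_FALSE → pop True; no jump. Stack: []
LOAD_FAST a → push 16. Stack: [16]
LOAD_CONST → push 12. Stack: [16, 12]
BINARY_OP | → 16 | 12 = 28. Stack: [28]
LOAD_CONST → push 1. Stack: [28, 1]
BINARY_OP >> → 28 >> 1 = 14. Stack: [14]
STORE_FAST q → q=14. Stack: []
LOAD_FAST q → push 14. Stack: [14]
LOAD_CONST → push 8. Stack: [14, 8]
BINARY_OP // → 14 // 8 = 1. Stack: [1]
STORE_FAST t → t=1. Stack: []
LOAD_FAST_LOAD_FAST a,q → push 16,14. Stack: [16, 14]
BINARY_OP | → 16 | 14 = 30. Stack: [30]
STORE_FAST u → u=30. Stack: []
LOAD_FAST t → push 1. Stack: [1]
RETURN_VALUE → return 1.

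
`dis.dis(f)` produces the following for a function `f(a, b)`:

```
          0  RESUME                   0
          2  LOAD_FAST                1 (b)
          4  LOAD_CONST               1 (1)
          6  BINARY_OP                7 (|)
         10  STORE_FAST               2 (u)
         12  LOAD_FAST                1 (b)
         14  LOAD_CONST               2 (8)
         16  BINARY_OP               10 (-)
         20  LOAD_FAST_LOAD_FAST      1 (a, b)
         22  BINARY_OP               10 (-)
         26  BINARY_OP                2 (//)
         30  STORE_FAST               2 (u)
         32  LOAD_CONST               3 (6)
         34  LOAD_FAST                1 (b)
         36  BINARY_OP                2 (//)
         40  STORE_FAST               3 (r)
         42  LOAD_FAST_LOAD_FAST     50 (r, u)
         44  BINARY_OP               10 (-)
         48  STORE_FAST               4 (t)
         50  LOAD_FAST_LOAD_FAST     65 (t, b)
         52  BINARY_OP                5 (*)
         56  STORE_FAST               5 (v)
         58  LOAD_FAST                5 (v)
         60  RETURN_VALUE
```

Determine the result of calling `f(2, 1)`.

LOAD_FAST b → push 1. Stack: [1]
LOAD_CONST → push 1. Stack: [1, 1]
BINARY_OP | → 1 | 1 = 1. Stack: [1]
STORE_FAST u → u=1. Stack: []
LOAD_FAST b → push 1. Stack: [1]
LOAD_CONST → push 8. Stack: [1, 8]
BINARY_OP - → 1 - 8 = -7. Stack: [-7]
LOAD_FAST_LOAD_FAST a,b → push 2,1. Stack: [-7, 2, 1]
BINARY_OP - → 2 - 1 = 1. Stack: [-7, 1]
BINARY_OP // → -7 // 1 = -7. Stack: [-7]
STORE_FAST u → u=-7. Stack: []
LOAD_CONST → push 6. Stack: [6]
LOAD_FAST b → push 1. Stack: [6, 1]
BINARY_OP // → 6 // 1 = 6. Stack: [6]
STORE_FAST r → r=6. Stack: []
LOAD_FAST_LOAD_FAST r,u → push 6,-7. Stack: [6, -7]
BINARY_OP - → 6 - -7 = 13. Stack: [13]
STORE_FAST t → t=13. Stack: []
LOAD_FAST_LOAD_FAST t,b → push 13,1. Stack: [13, 1]
BINARY_OP * → 13 * 1 = 13. Stack: [13]
STORE_FAST v → v=13. Stack: []
LOAD_FAST v → push 13. Stack: [13]
RETURN_VALUE → return 13.

13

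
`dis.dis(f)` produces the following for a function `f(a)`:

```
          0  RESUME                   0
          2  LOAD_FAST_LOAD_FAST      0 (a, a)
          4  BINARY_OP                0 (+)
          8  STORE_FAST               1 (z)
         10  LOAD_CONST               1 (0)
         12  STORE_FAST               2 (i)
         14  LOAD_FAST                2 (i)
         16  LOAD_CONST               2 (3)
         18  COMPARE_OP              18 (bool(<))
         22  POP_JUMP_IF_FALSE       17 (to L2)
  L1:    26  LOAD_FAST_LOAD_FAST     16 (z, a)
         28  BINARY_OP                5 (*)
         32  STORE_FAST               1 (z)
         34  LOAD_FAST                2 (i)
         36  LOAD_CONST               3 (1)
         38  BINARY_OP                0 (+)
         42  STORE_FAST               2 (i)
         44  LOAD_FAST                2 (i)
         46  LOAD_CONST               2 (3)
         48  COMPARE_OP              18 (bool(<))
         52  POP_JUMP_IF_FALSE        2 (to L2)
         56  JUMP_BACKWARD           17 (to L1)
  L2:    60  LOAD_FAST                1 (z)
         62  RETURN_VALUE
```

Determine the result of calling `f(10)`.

LOAD_FAST_LOAD_FAST a,a → push 10,10. Stack: [10, 10]
BINARY_OP + → 10 + 10 = 20. Stack: [20]
STORE_FAST z → z=20. Stack: []
LOAD_CONST → push 0. Stack: [0]
STORE_FAST i → i=0. Stack: []
LOAD_FAST i → push 0. Stack: [0]
LOAD_CONST → push 3. Stack: [0, 3]
COMPARE_OP bool(<) → 0 vs 3 = True. Stack: [True]
POP_JUMP_IF_FALSE → pop True; no jump. Stack: []
LOAD_FAST_LOAD_FAST z,a → push 20,10. Stack: [20, 10]
BINARY_OP * → 20 * 10 = 200. Stack: [200]
STORE_FAST z → z=200. Stack: []
LOAD_FAST i → push 0. Stack: [0]
LOAD_CONST → push 1. Stack: [0, 1]
BINARY_OP + → 0 + 1 = 1. Stack: [1]
STORE_FAST i → i=1. Stack: []
LOAD_FAST i → push 1. Stack: [1]
LOAD_CONST → push 3. Stack: [1, 3]
COMPARE_OP bool(<) → 1 vs 3 = True. Stack: [True]
POP_JUMP_IF_FALSE → pop True; no jump. Stack: []
LOAD_FAST_LOAD_FAST z,a → push 200,10. Stack: [200, 10]
BINARY_OP * → 200 * 10 = 2000. Stack: [2000]
STORE_FAST z → z=2000. Stack: []
LOAD_FAST i → push 1. Stack: [1]
LOAD_CONST → push 1. Stack: [1, 1]
BINARY_OP + → 1 + 1 = 2. Stack: [2]
STORE_FAST i → i=2. Stack: []
LOAD_FAST i → push 2. Stack: [2]
LOAD_CONST → push 3. Stack: [2, 3]
COMPARE_OP bool(<) → 2 vs 3 = True. Stack: [True]
POP_JUMP_IF_FALSE → pop True; no jump. Stack: []
LOAD_FAST_LOAD_FAST z,a → push 2000,10. Stack: [2000, 10]
BINARY_OP * → 2000 * 10 = 20000. Stack: [20000]
STORE_FAST z → z=20000. Stack: []
LOAD_FAST i → push 2. Stack: [2]
LOAD_CONST → push 1. Stack: [2, 1]
BINARY_OP + → 2 + 1 = 3. Stack: [3]
STORE_FAST i → i=3. Stack: []
LOAD_FAST i → push 3. Stack: [3]
LOAD_CONST → push 3. Stack: [3, 3]
COMPARE_OP bool(<) → 3 vs 3 = False. Stack: [False]
POP_JUMP_IF_FALSE → pop False; jump. Stack: []
LOAD_FAST z → push 20000. Stack: [20000]
RETURN_VALUE → return 20000.

20000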